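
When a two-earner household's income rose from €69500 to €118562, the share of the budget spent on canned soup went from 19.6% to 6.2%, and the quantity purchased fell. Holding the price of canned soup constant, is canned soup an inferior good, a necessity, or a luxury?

Quantity demanded falls as income rises, so η < 0.

inferior good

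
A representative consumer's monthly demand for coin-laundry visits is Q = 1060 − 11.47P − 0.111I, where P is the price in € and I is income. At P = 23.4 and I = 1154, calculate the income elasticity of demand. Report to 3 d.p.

-0.193

At P = 23.4, I = 1154: Q = 663.508.
Holding P constant, ∂Q/∂I = −0.111.
η_I = (∂Q/∂I)·(I/Q) = -0.111 × (1154/663.508) = -0.193.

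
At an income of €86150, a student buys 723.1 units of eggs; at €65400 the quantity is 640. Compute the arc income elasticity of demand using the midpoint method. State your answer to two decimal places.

ΔQ = 640 − 723.1 = -83.1; midpoint Q̄ = (723.1 + 640)/2 = 681.55.
ΔI = 65400 − 86150 = -20750; midpoint Ī = (86150 + 65400)/2 = 75775.
η = (ΔQ/Q̄) ÷ (ΔI/Ī) = (-83.1/681.55) ÷ (-20750/75775) = 0.45.

0.45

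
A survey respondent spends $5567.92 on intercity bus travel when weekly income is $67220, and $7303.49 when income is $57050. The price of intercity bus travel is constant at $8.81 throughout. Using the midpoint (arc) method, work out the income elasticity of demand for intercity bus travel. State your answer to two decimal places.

With a constant price, Q₁ = 5567.92/8.81 = 632.000 and Q₂ = 7303.49/8.81 = 829.000 (equivalently, work directly with expenditure since P cancels).
Midpoint %ΔQ = (7303.49 − 5567.92)/6435.71 = 0.26968; midpoint %ΔI = (57050 − 67220)/62135 = -0.16368.
η = 0.26968 / -0.16368 = -1.65.

-1.65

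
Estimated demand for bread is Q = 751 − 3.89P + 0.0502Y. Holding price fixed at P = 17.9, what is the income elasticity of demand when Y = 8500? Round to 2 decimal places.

At P = 17.9, Y = 8500: Q = 1108.069.
Holding P constant, ∂Q/∂Y = 0.0502.
η_Y = (∂Q/∂Y)·(Y/Q) = 0.0502 × (8500/1108.069) = 0.39.

0.39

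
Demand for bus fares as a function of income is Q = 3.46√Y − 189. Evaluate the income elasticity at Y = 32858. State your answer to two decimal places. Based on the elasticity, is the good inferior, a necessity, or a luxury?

At Y = 32858: Q = 438.186.
dQ/dY = 3.46/(2√Y) = 0.00954389 at this income.
η = (dQ/dY)·(Y/Q) = 0.00954389 × (32858/438.186) = 0.72.
Since 0 < η < 1, the good is a necessity.

0.72 (necessity)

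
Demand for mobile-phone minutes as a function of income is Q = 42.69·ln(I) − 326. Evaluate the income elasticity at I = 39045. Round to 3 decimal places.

At I = 39045: Q = 125.339.
dQ/dI = 42.69/I = 0.00109335 at this income.
η = (dQ/dI)·(I/Q) = 0.00109335 × (39045/125.339) = 0.341.

0.341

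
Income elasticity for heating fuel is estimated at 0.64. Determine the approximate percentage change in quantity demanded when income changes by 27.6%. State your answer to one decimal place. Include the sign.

17.7%

%ΔQ ≈ η × %ΔI = 0.64 × 27.6% = 17.7%.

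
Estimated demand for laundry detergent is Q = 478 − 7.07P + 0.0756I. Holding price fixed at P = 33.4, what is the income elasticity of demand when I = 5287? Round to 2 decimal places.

At P = 33.4, I = 5287: Q = 641.559.
Holding P constant, ∂Q/∂I = 0.0756.
η_I = (∂Q/∂I)·(I/Q) = 0.0756 × (5287/641.559) = 0.62.

0.62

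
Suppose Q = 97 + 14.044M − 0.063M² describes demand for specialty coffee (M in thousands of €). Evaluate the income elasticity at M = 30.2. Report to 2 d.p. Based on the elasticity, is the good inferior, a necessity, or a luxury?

At M = 30.2: Q = 463.6703.
dQ/dM = 14.044 − 0.126M = 10.23880.
η = (dQ/dM)·(M/Q) = 10.23880 × (30.2/463.6703) = 0.67.
0 < η < 1 ⇒ necessity.

0.67 (necessity)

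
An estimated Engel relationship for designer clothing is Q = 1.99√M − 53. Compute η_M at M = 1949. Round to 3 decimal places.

1.260

At M = 1949: Q = 34.853.
dQ/dM = 1.99/(2√M) = 0.0225381 at this income.
η = (dQ/dM)·(M/Q) = 0.0225381 × (1949/34.853) = 1.260.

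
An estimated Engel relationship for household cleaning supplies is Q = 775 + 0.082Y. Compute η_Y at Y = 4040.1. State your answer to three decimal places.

At Y = 4040.1: Q = 1106.288.
dQ/dY = 0.082.
η = (dQ/dY)·(Y/Q) = 0.082 × (4040.1/1106.288) = 0.299.

0.299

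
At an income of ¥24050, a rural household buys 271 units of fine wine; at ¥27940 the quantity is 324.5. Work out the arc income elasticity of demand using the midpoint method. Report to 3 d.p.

ΔQ = 324.5 − 271 = 53.5; midpoint Q̄ = (271 + 324.5)/2 = 297.75.
ΔI = 27940 − 24050 = 3890; midpoint Ī = (24050 + 27940)/2 = 25995.
η = (ΔQ/Q̄) ÷ (ΔI/Ī) = (53.5/297.75) ÷ (3890/25995) = 1.201.

1.201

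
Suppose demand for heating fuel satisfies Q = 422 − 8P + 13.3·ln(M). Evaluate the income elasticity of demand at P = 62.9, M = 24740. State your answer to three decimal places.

0.249

At P = 62.9, M = 24740: Q = 53.345.
Holding P constant, ∂Q/∂M = 13.3/M = 0.000537591.
η_M = (∂Q/∂M)·(M/Q) = 0.000537591 × (24740/53.345) = 0.249.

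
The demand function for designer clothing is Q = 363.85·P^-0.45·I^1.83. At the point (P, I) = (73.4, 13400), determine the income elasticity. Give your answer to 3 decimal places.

For a multiplicative demand Q = A·P^α·I^β, the income elasticity is β everywhere.
Here β = 1.83, so η = 1.830.

1.830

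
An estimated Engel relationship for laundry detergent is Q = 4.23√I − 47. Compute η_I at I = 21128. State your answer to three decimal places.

At I = 21128: Q = 567.851.
dQ/dI = 4.23/(2√I) = 0.0145506 at this income.
η = (dQ/dI)·(I/Q) = 0.0145506 × (21128/567.851) = 0.541.

0.541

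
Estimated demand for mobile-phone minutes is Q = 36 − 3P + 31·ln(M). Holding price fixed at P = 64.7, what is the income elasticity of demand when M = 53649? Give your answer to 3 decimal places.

0.173

At P = 64.7, M = 53649: Q = 179.497.
Holding P constant, ∂Q/∂M = 31/M = 0.00057783.
η_M = (∂Q/∂M)·(M/Q) = 0.00057783 × (53649/179.497) = 0.173.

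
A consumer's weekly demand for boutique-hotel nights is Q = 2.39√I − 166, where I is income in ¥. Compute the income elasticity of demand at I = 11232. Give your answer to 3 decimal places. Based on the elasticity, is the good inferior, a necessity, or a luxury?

At I = 11232: Q = 87.295.
dQ/dI = 2.39/(2√I) = 0.0112756 at this income.
η = (dQ/dI)·(I/Q) = 0.0112756 × (11232/87.295) = 1.451.
Since η > 1, the good is a luxury.

1.451 (luxury)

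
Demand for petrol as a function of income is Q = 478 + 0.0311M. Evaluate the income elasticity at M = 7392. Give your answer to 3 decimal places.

0.325

At M = 7392: Q = 707.891.
dQ/dM = 0.0311.
η = (dQ/dM)·(M/Q) = 0.0311 × (7392/707.891) = 0.325.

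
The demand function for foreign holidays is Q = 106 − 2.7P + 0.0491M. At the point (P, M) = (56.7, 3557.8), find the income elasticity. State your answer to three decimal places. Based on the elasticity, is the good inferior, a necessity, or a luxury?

At P = 56.7, M = 3557.8: Q = 127.598.
Holding P constant, ∂Q/∂M = 0.0491.
η_M = (∂Q/∂M)·(M/Q) = 0.0491 × (3557.8/127.598) = 1.369.
Since η > 1, this is a luxury.

1.369 (luxury)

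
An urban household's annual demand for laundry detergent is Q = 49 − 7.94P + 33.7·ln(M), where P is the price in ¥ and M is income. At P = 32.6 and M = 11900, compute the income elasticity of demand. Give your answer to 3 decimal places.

At P = 32.6, M = 11900: Q = 106.407.
Holding P constant, ∂Q/∂M = 33.7/M = 0.00283193.
η_M = (∂Q/∂M)·(M/Q) = 0.00283193 × (11900/106.407) = 0.317.

0.317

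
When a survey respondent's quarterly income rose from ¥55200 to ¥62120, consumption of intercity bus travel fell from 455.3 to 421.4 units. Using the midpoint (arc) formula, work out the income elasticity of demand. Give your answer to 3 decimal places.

ΔQ = 421.4 − 455.3 = -33.9; midpoint Q̄ = (455.3 + 421.4)/2 = 438.35.
ΔI = 62120 − 55200 = 6920; midpoint Ī = (55200 + 62120)/2 = 58660.
η = (ΔQ/Q̄) ÷ (ΔI/Ī) = (-33.9/438.35) ÷ (6920/58660) = -0.656.

-0.656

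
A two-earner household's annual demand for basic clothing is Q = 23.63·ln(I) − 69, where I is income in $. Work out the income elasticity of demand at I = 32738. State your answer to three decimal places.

At I = 32738: Q = 176.664.
dQ/dI = 23.63/I = 0.000721791 at this income.
η = (dQ/dI)·(I/Q) = 0.000721791 × (32738/176.664) = 0.134.

0.134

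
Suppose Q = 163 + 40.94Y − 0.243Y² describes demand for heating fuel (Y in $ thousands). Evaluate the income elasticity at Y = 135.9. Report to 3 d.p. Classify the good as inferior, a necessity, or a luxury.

-2.754 (inferior good)

At Y = 135.9: Q = 1238.8252.
dQ/dY = 40.94 − 0.486Y = -25.10740.
η = (dQ/dY)·(Y/Q) = -25.10740 × (135.9/1238.8252) = -2.754.
η < 0 ⇒ inferior good.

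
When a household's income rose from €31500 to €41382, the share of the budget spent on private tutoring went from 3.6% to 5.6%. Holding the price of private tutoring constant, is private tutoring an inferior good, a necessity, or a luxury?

The budget share rises as income rises, so η > 1.

luxury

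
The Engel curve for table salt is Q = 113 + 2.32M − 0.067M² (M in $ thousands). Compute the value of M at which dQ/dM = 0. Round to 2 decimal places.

17.31

dQ/dM = 2.32 − 0.134M.
The good is inferior where dQ/dM < 0. Setting dQ/dM = 0 gives M = 2.32 / 0.134 = 17.31.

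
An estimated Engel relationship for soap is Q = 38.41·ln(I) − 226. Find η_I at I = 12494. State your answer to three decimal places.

At I = 12494: Q = 136.322.
dQ/dI = 38.41/I = 0.00307428 at this income.
η = (dQ/dI)·(I/Q) = 0.00307428 × (12494/136.322) = 0.282.

0.282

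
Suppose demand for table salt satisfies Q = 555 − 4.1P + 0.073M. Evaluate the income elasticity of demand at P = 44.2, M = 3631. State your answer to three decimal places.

At P = 44.2, M = 3631: Q = 638.843.
Holding P constant, ∂Q/∂M = 0.073.
η_M = (∂Q/∂M)·(M/Q) = 0.073 × (3631/638.843) = 0.415.

0.415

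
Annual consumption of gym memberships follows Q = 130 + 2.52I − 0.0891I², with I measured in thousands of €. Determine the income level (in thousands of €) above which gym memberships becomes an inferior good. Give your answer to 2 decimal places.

dQ/dI = 2.52 − 0.1782I.
The good is inferior where dQ/dI < 0. Setting dQ/dI = 0 gives I = 2.52 / 0.1782 = 14.14.

14.14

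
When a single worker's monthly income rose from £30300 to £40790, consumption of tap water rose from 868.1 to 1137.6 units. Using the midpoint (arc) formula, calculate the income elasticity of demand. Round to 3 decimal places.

ΔQ = 1137.6 − 868.1 = 269.5; midpoint Q̄ = (868.1 + 1137.6)/2 = 1002.85.
ΔI = 40790 − 30300 = 10490; midpoint Ī = (30300 + 40790)/2 = 35545.
η = (ΔQ/Q̄) ÷ (ΔI/Ī) = (269.5/1002.85) ÷ (10490/35545) = 0.911.

0.911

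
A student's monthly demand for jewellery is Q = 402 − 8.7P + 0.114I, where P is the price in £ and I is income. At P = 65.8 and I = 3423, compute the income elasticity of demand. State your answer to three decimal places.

1.776

At P = 65.8, I = 3423: Q = 219.762.
Holding P constant, ∂Q/∂I = 0.114.
η_I = (∂Q/∂I)·(I/Q) = 0.114 × (3423/219.762) = 1.776.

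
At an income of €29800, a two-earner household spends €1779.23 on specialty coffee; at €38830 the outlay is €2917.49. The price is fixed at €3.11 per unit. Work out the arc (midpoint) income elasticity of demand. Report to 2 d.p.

With a constant price, Q₁ = 1779.23/3.11 = 572.100 and Q₂ = 2917.49/3.11 = 938.100 (equivalently, work directly with expenditure since P cancels).
Midpoint %ΔQ = (2917.49 − 1779.23)/2348.36 = 0.48470; midpoint %ΔI = (38830 − 29800)/34315 = 0.26315.
η = 0.48470 / 0.26315 = 1.84.

1.84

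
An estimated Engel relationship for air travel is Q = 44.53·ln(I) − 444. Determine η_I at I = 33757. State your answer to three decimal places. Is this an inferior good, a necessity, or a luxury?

At I = 33757: Q = 20.312.
dQ/dI = 44.53/I = 0.00131913 at this income.
η = (dQ/dI)·(I/Q) = 0.00131913 × (33757/20.312) = 2.192.
Since η > 1, the good is a luxury.

2.192 (luxury)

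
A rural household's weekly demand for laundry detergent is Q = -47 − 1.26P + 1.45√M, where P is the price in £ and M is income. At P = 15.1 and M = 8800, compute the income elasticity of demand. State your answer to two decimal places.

0.97

At P = 15.1, M = 8800: Q = 69.996.
Holding P constant, ∂Q/∂M = 1.45/(2√M) = 0.00772853.
η_M = (∂Q/∂M)·(M/Q) = 0.00772853 × (8800/69.996) = 0.97.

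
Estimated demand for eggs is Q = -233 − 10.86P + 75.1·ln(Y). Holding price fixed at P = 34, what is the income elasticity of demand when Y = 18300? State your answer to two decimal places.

0.56

At P = 34, Y = 18300: Q = 134.841.
Holding P constant, ∂Q/∂Y = 75.1/Y = 0.00410383.
η_Y = (∂Q/∂Y)·(Y/Q) = 0.00410383 × (18300/134.841) = 0.56.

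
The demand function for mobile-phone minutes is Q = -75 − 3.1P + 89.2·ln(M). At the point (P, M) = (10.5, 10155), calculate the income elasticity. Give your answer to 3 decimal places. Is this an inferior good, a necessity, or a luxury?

0.125 (necessity)

At P = 10.5, M = 10155: Q = 715.384.
Holding P constant, ∂Q/∂M = 89.2/M = 0.00878385.
η_M = (∂Q/∂M)·(M/Q) = 0.00878385 × (10155/715.384) = 0.125.
Since 0 < η < 1, this is a necessity.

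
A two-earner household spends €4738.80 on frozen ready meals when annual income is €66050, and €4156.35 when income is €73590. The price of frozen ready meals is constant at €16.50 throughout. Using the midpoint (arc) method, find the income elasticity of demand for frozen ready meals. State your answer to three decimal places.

-1.213

With a constant price, Q₁ = 4738.80/16.50 = 287.200 and Q₂ = 4156.35/16.50 = 251.900 (equivalently, work directly with expenditure since P cancels).
Midpoint %ΔQ = (4156.35 − 4738.80)/4447.58 = -0.13096; midpoint %ΔI = (73590 − 66050)/69820 = 0.10799.
η = -0.13096 / 0.10799 = -1.213.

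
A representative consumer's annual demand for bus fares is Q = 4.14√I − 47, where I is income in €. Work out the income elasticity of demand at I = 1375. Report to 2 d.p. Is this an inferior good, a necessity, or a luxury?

0.72 (necessity)

At I = 1375: Q = 106.515.
dQ/dI = 4.14/(2√I) = 0.0558237 at this income.
η = (dQ/dI)·(I/Q) = 0.0558237 × (1375/106.515) = 0.72.
Since 0 < η < 1, the good is a necessity.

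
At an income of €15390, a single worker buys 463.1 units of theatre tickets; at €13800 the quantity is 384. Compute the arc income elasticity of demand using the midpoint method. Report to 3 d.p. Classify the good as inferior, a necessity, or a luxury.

ΔQ = 384 − 463.1 = -79.1; midpoint Q̄ = (463.1 + 384)/2 = 423.55.
ΔI = 13800 − 15390 = -1590; midpoint Ī = (15390 + 13800)/2 = 14595.
η = (ΔQ/Q̄) ÷ (ΔI/Ī) = (-79.1/423.55) ÷ (-1590/14595) = 1.714.
η > 1 ⇒ luxury.

1.714 (luxury)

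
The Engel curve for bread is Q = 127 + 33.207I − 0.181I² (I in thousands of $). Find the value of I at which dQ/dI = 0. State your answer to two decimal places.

dQ/dI = 33.207 − 0.362I.
The good is inferior where dQ/dI < 0. Setting dQ/dI = 0 gives I = 33.207 / 0.362 = 91.73.

91.73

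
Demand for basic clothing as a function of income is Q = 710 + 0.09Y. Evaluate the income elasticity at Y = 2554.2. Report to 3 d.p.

At Y = 2554.2: Q = 939.878.
dQ/dY = 0.09.
η = (dQ/dY)·(Y/Q) = 0.09 × (2554.2/939.878) = 0.245.

0.245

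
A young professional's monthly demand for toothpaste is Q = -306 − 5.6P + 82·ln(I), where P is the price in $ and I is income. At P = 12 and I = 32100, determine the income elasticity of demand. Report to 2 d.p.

At P = 12, I = 32100: Q = 477.682.
Holding P constant, ∂Q/∂I = 82/I = 0.00255452.
η_I = (∂Q/∂I)·(I/Q) = 0.00255452 × (32100/477.682) = 0.17.

0.17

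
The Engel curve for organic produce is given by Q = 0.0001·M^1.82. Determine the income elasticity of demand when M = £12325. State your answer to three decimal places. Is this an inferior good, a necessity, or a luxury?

For Q = A·M^β the income elasticity is constant and equal to β.
Here β = 1.82, so η = 1.820.
Since η > 1, the good is a luxury.

1.820 (luxury)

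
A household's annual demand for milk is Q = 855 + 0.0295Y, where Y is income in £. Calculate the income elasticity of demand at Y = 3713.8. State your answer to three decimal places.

At Y = 3713.8: Q = 964.557.
dQ/dY = 0.0295.
η = (dQ/dY)·(Y/Q) = 0.0295 × (3713.8/964.557) = 0.114.

0.114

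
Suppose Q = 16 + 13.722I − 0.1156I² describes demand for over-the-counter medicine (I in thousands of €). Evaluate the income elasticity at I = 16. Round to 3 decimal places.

0.779

At I = 16: Q = 205.9584.
dQ/dI = 13.722 − 0.2312I = 10.02280.
η = (dQ/dI)·(I/Q) = 10.02280 × (16/205.9584) = 0.779.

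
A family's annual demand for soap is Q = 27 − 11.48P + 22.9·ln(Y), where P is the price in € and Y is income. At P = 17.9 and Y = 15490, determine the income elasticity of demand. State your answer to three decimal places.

0.540

At P = 17.9, Y = 15490: Q = 42.446.
Holding P constant, ∂Q/∂Y = 22.9/Y = 0.00147837.
η_Y = (∂Q/∂Y)·(Y/Q) = 0.00147837 × (15490/42.446) = 0.540.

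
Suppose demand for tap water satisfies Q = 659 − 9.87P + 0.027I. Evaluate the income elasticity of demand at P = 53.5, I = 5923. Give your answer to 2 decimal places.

0.55

At P = 53.5, I = 5923: Q = 290.876.
Holding P constant, ∂Q/∂I = 0.027.
η_I = (∂Q/∂I)·(I/Q) = 0.027 × (5923/290.876) = 0.55.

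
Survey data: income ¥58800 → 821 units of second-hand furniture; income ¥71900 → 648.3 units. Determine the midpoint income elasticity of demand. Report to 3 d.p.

ΔQ = 648.3 − 821 = -172.7; midpoint Q̄ = (821 + 648.3)/2 = 734.65.
ΔI = 71900 − 58800 = 13100; midpoint Ī = (58800 + 71900)/2 = 65350.
η = (ΔQ/Q̄) ÷ (ΔI/Ī) = (-172.7/734.65) ÷ (13100/65350) = -1.173.

-1.173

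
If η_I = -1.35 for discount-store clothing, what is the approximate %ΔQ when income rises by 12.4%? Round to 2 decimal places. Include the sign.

-16.74%

%ΔQ ≈ η × %ΔI = -1.35 × 12.4% = -16.74%.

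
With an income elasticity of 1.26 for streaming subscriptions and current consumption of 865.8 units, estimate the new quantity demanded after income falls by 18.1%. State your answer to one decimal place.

%ΔQ ≈ η × %ΔI = 1.26 × (-18.1%) = -22.806%.
New Q ≈ 865.8 × (1 − 0.22806) = 668.3.

668.3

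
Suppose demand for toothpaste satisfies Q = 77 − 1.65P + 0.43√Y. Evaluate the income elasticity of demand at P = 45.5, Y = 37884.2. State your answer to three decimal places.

0.489

At P = 45.5, Y = 37884.2: Q = 85.620.
Holding P constant, ∂Q/∂Y = 0.43/(2√Y) = 0.00110461.
η_Y = (∂Q/∂Y)·(Y/Q) = 0.00110461 × (37884.2/85.620) = 0.489.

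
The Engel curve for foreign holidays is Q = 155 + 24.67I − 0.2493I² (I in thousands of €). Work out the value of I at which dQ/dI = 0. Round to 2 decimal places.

dQ/dI = 24.67 − 0.4986I.
The good is inferior where dQ/dI < 0. Setting dQ/dI = 0 gives I = 24.67 / 0.4986 = 49.48.

49.48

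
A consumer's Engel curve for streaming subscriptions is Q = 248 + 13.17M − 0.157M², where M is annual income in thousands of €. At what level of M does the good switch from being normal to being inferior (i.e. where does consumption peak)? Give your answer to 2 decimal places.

dQ/dM = 13.17 − 0.314M.
The good is inferior where dQ/dM < 0. Setting dQ/dM = 0 gives M = 13.17 / 0.314 = 41.94.

41.94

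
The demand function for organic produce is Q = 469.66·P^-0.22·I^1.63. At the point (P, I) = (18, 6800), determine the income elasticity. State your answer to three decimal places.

For a multiplicative demand Q = A·P^α·I^β, the income elasticity is β everywhere.
Here β = 1.63, so η = 1.630.

1.630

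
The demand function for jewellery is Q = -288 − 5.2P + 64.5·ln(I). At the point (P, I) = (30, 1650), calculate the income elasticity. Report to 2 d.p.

At P = 30, I = 1650: Q = 33.850.
Holding P constant, ∂Q/∂I = 64.5/I = 0.0390909.
η_I = (∂Q/∂I)·(I/Q) = 0.0390909 × (1650/33.850) = 1.91.

1.91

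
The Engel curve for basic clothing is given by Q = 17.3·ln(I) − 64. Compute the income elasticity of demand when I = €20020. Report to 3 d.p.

0.161

At I = 20020: Q = 107.348.
dQ/dI = 17.3/I = 0.000864136 at this income.
η = (dQ/dI)·(I/Q) = 0.000864136 × (20020/107.348) = 0.161.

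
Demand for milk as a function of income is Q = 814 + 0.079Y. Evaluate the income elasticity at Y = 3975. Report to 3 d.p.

0.278

At Y = 3975: Q = 1128.025.
dQ/dY = 0.079.
η = (dQ/dY)·(Y/Q) = 0.079 × (3975/1128.025) = 0.278.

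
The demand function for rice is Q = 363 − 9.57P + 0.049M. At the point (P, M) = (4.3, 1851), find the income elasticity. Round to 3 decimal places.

0.220

At P = 4.3, M = 1851: Q = 412.548.
Holding P constant, ∂Q/∂M = 0.049.
η_M = (∂Q/∂M)·(M/Q) = 0.049 × (1851/412.548) = 0.220.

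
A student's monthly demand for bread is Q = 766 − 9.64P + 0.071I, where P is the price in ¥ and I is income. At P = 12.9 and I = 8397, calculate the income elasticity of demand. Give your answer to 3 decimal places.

At P = 12.9, I = 8397: Q = 1237.831.
Holding P constant, ∂Q/∂I = 0.071.
η_I = (∂Q/∂I)·(I/Q) = 0.071 × (8397/1237.831) = 0.482.

0.482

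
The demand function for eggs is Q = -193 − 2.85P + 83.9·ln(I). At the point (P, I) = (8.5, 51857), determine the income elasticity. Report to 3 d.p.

0.121

At P = 8.5, I = 51857: Q = 693.614.
Holding P constant, ∂Q/∂I = 83.9/I = 0.00161791.
η_I = (∂Q/∂I)·(I/Q) = 0.00161791 × (51857/693.614) = 0.121.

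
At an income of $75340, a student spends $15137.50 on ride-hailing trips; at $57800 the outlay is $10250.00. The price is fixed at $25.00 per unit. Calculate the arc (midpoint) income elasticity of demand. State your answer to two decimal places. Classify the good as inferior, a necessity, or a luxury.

1.46 (luxury)

With a constant price, Q₁ = 15137.50/25.00 = 605.500 and Q₂ = 10250.00/25.00 = 410.000 (equivalently, work directly with expenditure since P cancels).
Midpoint %ΔQ = (10250.00 − 15137.50)/12693.75 = -0.38503; midpoint %ΔI = (57800 − 75340)/66570 = -0.26348.
η = -0.38503 / -0.26348 = 1.46.
η > 1 ⇒ luxury.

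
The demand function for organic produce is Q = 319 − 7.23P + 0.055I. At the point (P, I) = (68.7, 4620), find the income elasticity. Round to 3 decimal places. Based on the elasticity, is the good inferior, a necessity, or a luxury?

At P = 68.7, I = 4620: Q = 76.399.
Holding P constant, ∂Q/∂I = 0.055.
η_I = (∂Q/∂I)·(I/Q) = 0.055 × (4620/76.399) = 3.326.
Since η > 1, this is a luxury.

3.326 (luxury)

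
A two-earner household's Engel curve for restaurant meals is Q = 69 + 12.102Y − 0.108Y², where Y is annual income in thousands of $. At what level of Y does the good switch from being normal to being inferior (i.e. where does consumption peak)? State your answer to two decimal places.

56.03

dQ/dY = 12.102 − 0.216Y.
The good is inferior where dQ/dY < 0. Setting dQ/dY = 0 gives Y = 12.102 / 0.216 = 56.03.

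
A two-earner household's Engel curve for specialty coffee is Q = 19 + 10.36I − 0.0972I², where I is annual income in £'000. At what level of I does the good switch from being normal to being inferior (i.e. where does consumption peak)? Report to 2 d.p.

53.29

dQ/dI = 10.36 − 0.1944I.
The good is inferior where dQ/dI < 0. Setting dQ/dI = 0 gives I = 10.36 / 0.1944 = 53.29.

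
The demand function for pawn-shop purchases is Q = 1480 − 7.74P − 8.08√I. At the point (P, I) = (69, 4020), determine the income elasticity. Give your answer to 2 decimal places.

-0.59

At P = 69, I = 4020: Q = 433.640.
Holding P constant, ∂Q/∂I = -8.08/(2√I) = -0.0637189.
η_I = (∂Q/∂I)·(I/Q) = -0.0637189 × (4020/433.640) = -0.59.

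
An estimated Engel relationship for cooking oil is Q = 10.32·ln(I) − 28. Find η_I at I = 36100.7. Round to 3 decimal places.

0.129

At I = 36100.7: Q = 80.299.
dQ/dI = 10.32/I = 0.000285867 at this income.
η = (dQ/dI)·(I/Q) = 0.000285867 × (36100.7/80.299) = 0.129.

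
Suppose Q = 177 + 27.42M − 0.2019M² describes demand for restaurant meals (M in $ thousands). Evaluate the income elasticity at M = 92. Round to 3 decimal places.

At M = 92: Q = 990.7584.
dQ/dM = 27.42 − 0.4038M = -9.72960.
η = (dQ/dM)·(M/Q) = -9.72960 × (92/990.7584) = -0.903.

-0.903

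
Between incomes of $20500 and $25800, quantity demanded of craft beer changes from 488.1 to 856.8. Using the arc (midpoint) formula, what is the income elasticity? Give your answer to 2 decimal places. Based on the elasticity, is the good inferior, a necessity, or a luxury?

ΔQ = 856.8 − 488.1 = 368.7; midpoint Q̄ = (488.1 + 856.8)/2 = 672.45.
ΔI = 25800 − 20500 = 5300; midpoint Ī = (20500 + 25800)/2 = 23150.
η = (ΔQ/Q̄) ÷ (ΔI/Ī) = (368.7/672.45) ÷ (5300/23150) = 2.39.
η > 1 ⇒ luxury.

2.39 (luxury)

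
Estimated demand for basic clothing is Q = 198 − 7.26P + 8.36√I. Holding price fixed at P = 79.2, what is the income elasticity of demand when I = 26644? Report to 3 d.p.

0.691

At P = 79.2, I = 26644: Q = 987.610.
Holding P constant, ∂Q/∂I = 8.36/(2√I) = 0.0256081.
η_I = (∂Q/∂I)·(I/Q) = 0.0256081 × (26644/987.610) = 0.691.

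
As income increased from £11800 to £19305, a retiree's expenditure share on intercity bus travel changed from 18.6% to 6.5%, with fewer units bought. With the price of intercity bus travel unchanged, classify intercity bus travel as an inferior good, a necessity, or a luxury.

inferior good

Quantity demanded falls as income rises, so η < 0.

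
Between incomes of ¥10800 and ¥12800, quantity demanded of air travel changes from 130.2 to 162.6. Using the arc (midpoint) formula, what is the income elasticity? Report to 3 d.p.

1.306

ΔQ = 162.6 − 130.2 = 32.4; midpoint Q̄ = (130.2 + 162.6)/2 = 146.4.
ΔI = 12800 − 10800 = 2000; midpoint Ī = (10800 + 12800)/2 = 11800.
η = (ΔQ/Q̄) ÷ (ΔI/Ī) = (32.4/146.4) ÷ (2000/11800) = 1.306.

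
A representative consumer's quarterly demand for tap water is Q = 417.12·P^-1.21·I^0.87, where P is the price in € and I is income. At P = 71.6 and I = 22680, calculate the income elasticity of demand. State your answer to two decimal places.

0.87

For a multiplicative demand Q = A·P^α·I^β, the income elasticity is β everywhere.
Here β = 0.87, so η = 0.87.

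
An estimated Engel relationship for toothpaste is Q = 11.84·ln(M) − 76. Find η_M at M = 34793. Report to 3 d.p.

0.248

At M = 34793: Q = 47.813.
dQ/dM = 11.84/M = 0.000340298 at this income.
η = (dQ/dM)·(M/Q) = 0.000340298 × (34793/47.813) = 0.248.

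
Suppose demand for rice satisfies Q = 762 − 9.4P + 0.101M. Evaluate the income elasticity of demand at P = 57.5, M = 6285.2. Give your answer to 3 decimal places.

0.741

At P = 57.5, M = 6285.2: Q = 856.305.
Holding P constant, ∂Q/∂M = 0.101.
η_M = (∂Q/∂M)·(M/Q) = 0.101 × (6285.2/856.305) = 0.741.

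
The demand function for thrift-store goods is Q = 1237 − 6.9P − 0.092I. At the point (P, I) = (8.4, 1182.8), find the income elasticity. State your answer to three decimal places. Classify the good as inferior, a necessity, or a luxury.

-0.102 (inferior good)

At P = 8.4, I = 1182.8: Q = 1070.222.
Holding P constant, ∂Q/∂I = −0.092.
η_I = (∂Q/∂I)·(I/Q) = -0.092 × (1182.8/1070.222) = -0.102.
Since η < 0, this is an inferior good.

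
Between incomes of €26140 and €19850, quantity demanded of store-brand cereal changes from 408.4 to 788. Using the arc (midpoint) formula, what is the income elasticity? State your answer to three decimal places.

-2.320

ΔQ = 788 − 408.4 = 379.6; midpoint Q̄ = (408.4 + 788)/2 = 598.2.
ΔI = 19850 − 26140 = -6290; midpoint Ī = (26140 + 19850)/2 = 22995.
η = (ΔQ/Q̄) ÷ (ΔI/Ī) = (379.6/598.2) ÷ (-6290/22995) = -2.320.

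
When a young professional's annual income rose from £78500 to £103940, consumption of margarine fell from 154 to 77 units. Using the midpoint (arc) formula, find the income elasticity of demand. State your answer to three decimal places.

ΔQ = 77 − 154 = -77; midpoint Q̄ = (154 + 77)/2 = 115.5.
ΔI = 103940 − 78500 = 25440; midpoint Ī = (78500 + 103940)/2 = 91220.
η = (ΔQ/Q̄) ÷ (ΔI/Ī) = (-77/115.5) ÷ (25440/91220) = -2.390.

-2.390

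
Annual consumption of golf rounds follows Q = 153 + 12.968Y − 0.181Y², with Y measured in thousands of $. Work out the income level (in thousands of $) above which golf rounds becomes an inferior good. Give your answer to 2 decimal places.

35.82

dQ/dY = 12.968 − 0.362Y.
The good is inferior where dQ/dY < 0. Setting dQ/dY = 0 gives Y = 12.968 / 0.362 = 35.82.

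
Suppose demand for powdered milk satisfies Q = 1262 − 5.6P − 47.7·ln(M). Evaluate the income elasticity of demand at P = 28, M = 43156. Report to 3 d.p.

At P = 28, M = 43156: Q = 596.118.
Holding P constant, ∂Q/∂M = -47.7/M = -0.00110529.
η_M = (∂Q/∂M)·(M/Q) = -0.00110529 × (43156/596.118) = -0.080.

-0.080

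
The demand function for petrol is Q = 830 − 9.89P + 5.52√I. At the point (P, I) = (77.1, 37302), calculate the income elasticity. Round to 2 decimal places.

At P = 77.1, I = 37302: Q = 1133.599.
Holding P constant, ∂Q/∂I = 5.52/(2√I) = 0.0142904.
η_I = (∂Q/∂I)·(I/Q) = 0.0142904 × (37302/1133.599) = 0.47.

0.47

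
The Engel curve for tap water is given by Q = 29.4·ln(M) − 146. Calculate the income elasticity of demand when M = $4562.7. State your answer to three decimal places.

At M = 4562.7: Q = 101.715.
dQ/dM = 29.4/M = 0.00644355 at this income.
η = (dQ/dM)·(M/Q) = 0.00644355 × (4562.7/101.715) = 0.289.

0.289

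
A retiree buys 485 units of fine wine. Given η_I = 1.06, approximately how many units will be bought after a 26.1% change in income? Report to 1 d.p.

619.2

%ΔQ ≈ η × %ΔI = 1.06 × 26.1% = 27.666%.
New Q ≈ 485 × (1 + 0.27666) = 619.2.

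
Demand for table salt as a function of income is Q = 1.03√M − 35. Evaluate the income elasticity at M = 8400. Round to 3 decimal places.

At M = 8400: Q = 59.401.
dQ/dM = 1.03/(2√M) = 0.00561911 at this income.
η = (dQ/dM)·(M/Q) = 0.00561911 × (8400/59.401) = 0.795.

0.795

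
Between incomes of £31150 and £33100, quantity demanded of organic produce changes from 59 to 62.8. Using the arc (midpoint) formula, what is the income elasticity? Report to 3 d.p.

ΔQ = 62.8 − 59 = 3.8; midpoint Q̄ = (59 + 62.8)/2 = 60.9.
ΔI = 33100 − 31150 = 1950; midpoint Ī = (31150 + 33100)/2 = 32125.
η = (ΔQ/Q̄) ÷ (ΔI/Ī) = (3.8/60.9) ÷ (1950/32125) = 1.028.

1.028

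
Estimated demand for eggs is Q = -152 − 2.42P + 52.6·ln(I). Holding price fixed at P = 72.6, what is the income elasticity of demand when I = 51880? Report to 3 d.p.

0.216

At P = 72.6, I = 51880: Q = 243.370.
Holding P constant, ∂Q/∂I = 52.6/I = 0.00101388.
η_I = (∂Q/∂I)·(I/Q) = 0.00101388 × (51880/243.370) = 0.216.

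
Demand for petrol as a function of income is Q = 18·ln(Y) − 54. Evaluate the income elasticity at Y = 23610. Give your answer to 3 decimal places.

0.141

At Y = 23610: Q = 127.250.
dQ/dY = 18/Y = 0.000762389 at this income.
η = (dQ/dY)·(Y/Q) = 0.000762389 × (23610/127.250) = 0.141.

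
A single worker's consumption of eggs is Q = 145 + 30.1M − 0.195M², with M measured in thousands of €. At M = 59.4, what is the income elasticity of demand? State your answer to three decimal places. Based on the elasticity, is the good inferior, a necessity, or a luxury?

At M = 59.4: Q = 1244.9098.
dQ/dM = 30.1 − 0.39M = 6.93400.
η = (dQ/dM)·(M/Q) = 6.93400 × (59.4/1244.9098) = 0.331.
0 < η < 1 ⇒ necessity.

0.331 (necessity)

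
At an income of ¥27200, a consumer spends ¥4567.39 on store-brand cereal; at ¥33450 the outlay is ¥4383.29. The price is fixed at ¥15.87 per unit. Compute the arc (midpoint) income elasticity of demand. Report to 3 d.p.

-0.200

With a constant price, Q₁ = 4567.39/15.87 = 287.800 and Q₂ = 4383.29/15.87 = 276.200 (equivalently, work directly with expenditure since P cancels).
Midpoint %ΔQ = (4383.29 − 4567.39)/4475.34 = -0.04114; midpoint %ΔI = (33450 − 27200)/30325 = 0.20610.
η = -0.04114 / 0.20610 = -0.200.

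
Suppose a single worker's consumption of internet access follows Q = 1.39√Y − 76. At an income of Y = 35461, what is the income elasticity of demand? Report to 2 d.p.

At Y = 35461: Q = 185.752.
dQ/dY = 1.39/(2√Y) = 0.0036907 at this income.
η = (dQ/dY)·(Y/Q) = 0.0036907 × (35461/185.752) = 0.70.

0.70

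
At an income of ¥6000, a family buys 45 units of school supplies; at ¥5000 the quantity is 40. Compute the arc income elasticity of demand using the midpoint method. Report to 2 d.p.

ΔQ = 40 − 45 = -5; midpoint Q̄ = (45 + 40)/2 = 42.5.
ΔI = 5000 − 6000 = -1000; midpoint Ī = (6000 + 5000)/2 = 5500.
η = (ΔQ/Q̄) ÷ (ΔI/Ī) = (-5/42.5) ÷ (-1000/5500) = 0.65.

0.65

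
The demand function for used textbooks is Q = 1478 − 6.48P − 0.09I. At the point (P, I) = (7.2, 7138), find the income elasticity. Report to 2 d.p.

-0.81

At P = 7.2, I = 7138: Q = 788.924.
Holding P constant, ∂Q/∂I = −0.09.
η_I = (∂Q/∂I)·(I/Q) = -0.09 × (7138/788.924) = -0.81.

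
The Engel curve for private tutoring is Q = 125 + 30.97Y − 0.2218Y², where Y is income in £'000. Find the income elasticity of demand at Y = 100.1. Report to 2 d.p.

At Y = 100.1: Q = 1002.6588.
dQ/dY = 30.97 − 0.4436Y = -13.43436.
η = (dQ/dY)·(Y/Q) = -13.43436 × (100.1/1002.6588) = -1.34.

-1.34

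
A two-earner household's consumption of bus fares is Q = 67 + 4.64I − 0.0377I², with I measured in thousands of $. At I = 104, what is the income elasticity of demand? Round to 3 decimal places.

-2.348

At I = 104: Q = 141.7968.
dQ/dI = 4.64 − 0.0754I = -3.20160.
η = (dQ/dI)·(I/Q) = -3.20160 × (104/141.7968) = -2.348.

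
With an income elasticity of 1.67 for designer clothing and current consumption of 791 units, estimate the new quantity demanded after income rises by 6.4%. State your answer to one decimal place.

%ΔQ ≈ η × %ΔI = 1.67 × 6.4% = 10.688%.
New Q ≈ 791 × (1 + 0.10688) = 875.5.

875.5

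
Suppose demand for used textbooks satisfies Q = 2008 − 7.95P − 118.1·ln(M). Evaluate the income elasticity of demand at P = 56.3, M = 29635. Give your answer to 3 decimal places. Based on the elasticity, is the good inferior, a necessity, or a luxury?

-0.343 (inferior good)

At P = 56.3, M = 29635: Q = 344.373.
Holding P constant, ∂Q/∂M = -118.1/M = -0.00398515.
η_M = (∂Q/∂M)·(M/Q) = -0.00398515 × (29635/344.373) = -0.343.
Since η < 0, this is an inferior good.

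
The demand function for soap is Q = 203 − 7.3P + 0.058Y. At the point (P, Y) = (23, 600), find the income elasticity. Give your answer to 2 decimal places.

At P = 23, Y = 600: Q = 69.900.
Holding P constant, ∂Q/∂Y = 0.058.
η_Y = (∂Q/∂Y)·(Y/Q) = 0.058 × (600/69.900) = 0.50.

0.50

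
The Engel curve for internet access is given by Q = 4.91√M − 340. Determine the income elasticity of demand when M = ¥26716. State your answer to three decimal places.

At M = 26716: Q = 462.541.
dQ/dM = 4.91/(2√M) = 0.0150199 at this income.
η = (dQ/dM)·(M/Q) = 0.0150199 × (26716/462.541) = 0.868.

0.868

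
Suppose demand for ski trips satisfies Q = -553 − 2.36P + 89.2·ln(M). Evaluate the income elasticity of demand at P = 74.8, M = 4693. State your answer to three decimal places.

3.633

At P = 74.8, M = 4693: Q = 24.553.
Holding P constant, ∂Q/∂M = 89.2/M = 0.019007.
η_M = (∂Q/∂M)·(M/Q) = 0.019007 × (4693/24.553) = 3.633.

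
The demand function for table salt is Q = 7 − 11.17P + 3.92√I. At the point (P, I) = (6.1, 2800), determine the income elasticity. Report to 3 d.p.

0.709

At P = 6.1, I = 2800: Q = 146.290.
Holding P constant, ∂Q/∂I = 3.92/(2√I) = 0.0370405.
η_I = (∂Q/∂I)·(I/Q) = 0.0370405 × (2800/146.290) = 0.709.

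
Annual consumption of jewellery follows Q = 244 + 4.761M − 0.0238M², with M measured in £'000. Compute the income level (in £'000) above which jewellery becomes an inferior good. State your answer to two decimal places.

dQ/dM = 4.761 − 0.0476M.
The good is inferior where dQ/dM < 0. Setting dQ/dM = 0 gives M = 4.761 / 0.0476 = 100.02.

100.02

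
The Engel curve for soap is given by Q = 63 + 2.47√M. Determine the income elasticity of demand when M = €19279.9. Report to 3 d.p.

At M = 19279.9: Q = 405.965.
dQ/dM = 2.47/(2√M) = 0.00889436 at this income.
η = (dQ/dM)·(M/Q) = 0.00889436 × (19279.9/405.965) = 0.422.

0.422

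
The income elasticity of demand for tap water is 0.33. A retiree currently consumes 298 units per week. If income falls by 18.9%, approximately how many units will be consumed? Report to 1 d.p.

279.4

%ΔQ ≈ η × %ΔI = 0.33 × (-18.9%) = -6.237%.
New Q ≈ 298 × (1 − 0.06237) = 279.4.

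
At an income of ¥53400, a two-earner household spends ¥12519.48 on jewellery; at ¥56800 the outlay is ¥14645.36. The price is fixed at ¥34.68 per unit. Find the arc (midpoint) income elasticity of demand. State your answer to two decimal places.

2.54

With a constant price, Q₁ = 12519.48/34.68 = 361.000 and Q₂ = 14645.36/34.68 = 422.300 (equivalently, work directly with expenditure since P cancels).
Midpoint %ΔQ = (14645.36 − 12519.48)/13582.42 = 0.15652; midpoint %ΔI = (56800 − 53400)/55100 = 0.06171.
η = 0.15652 / 0.06171 = 2.54.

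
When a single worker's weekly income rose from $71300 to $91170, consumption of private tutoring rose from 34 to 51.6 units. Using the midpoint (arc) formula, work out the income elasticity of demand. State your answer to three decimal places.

1.681

ΔQ = 51.6 − 34 = 17.6; midpoint Q̄ = (34 + 51.6)/2 = 42.8.
ΔI = 91170 − 71300 = 19870; midpoint Ī = (71300 + 91170)/2 = 81235.
η = (ΔQ/Q̄) ÷ (ΔI/Ī) = (17.6/42.8) ÷ (19870/81235) = 1.681.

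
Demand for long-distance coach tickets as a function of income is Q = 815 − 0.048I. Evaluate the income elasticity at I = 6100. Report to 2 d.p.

-0.56

At I = 6100: Q = 522.200.
dQ/dI = −0.048.
η = (dQ/dI)·(I/Q) = -0.048 × (6100/522.200) = -0.56.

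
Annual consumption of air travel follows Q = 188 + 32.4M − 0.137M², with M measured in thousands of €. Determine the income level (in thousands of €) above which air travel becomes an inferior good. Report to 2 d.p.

118.25

dQ/dM = 32.4 − 0.274M.
The good is inferior where dQ/dM < 0. Setting dQ/dM = 0 gives M = 32.4 / 0.274 = 118.25.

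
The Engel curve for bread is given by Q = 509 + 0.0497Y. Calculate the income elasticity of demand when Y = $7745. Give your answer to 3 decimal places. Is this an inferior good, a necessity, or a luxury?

At Y = 7745: Q = 893.927.
dQ/dY = 0.0497.
η = (dQ/dY)·(Y/Q) = 0.0497 × (7745/893.927) = 0.431.
Since 0 < η < 1, the good is a necessity.

0.431 (necessity)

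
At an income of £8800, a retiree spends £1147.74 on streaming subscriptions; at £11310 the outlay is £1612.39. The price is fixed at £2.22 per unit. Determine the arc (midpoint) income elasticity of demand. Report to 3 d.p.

With a constant price, Q₁ = 1147.74/2.22 = 517.000 and Q₂ = 1612.39/2.22 = 726.302 (equivalently, work directly with expenditure since P cancels).
Midpoint %ΔQ = (1612.39 − 1147.74)/1380.07 = 0.33669; midpoint %ΔI = (11310 − 8800)/10055 = 0.24963.
η = 0.33669 / 0.24963 = 1.349.

1.349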